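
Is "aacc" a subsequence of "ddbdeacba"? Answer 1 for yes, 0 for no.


Check if "aacc" is a subsequence of "ddbdeacba"
Greedy scan:
  Position 0 ('d'): no match needed
  Position 1 ('d'): no match needed
  Position 2 ('b'): no match needed
  Position 3 ('d'): no match needed
  Position 4 ('e'): no match needed
  Position 5 ('a'): matches sub[0] = 'a'
  Position 6 ('c'): no match needed
  Position 7 ('b'): no match needed
  Position 8 ('a'): matches sub[1] = 'a'
Only matched 2/4 characters => not a subsequence

0


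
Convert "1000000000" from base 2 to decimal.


Input: "1000000000" in base 2
Positional expansion:
  Digit '1' (value 1) x 2^9 = 512
  Digit '0' (value 0) x 2^8 = 0
  Digit '0' (value 0) x 2^7 = 0
  Digit '0' (value 0) x 2^6 = 0
  Digit '0' (value 0) x 2^5 = 0
  Digit '0' (value 0) x 2^4 = 0
  Digit '0' (value 0) x 2^3 = 0
  Digit '0' (value 0) x 2^2 = 0
  Digit '0' (value 0) x 2^1 = 0
  Digit '0' (value 0) x 2^0 = 0
Sum = 512

512


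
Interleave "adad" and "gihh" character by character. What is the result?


Interleaving "adad" and "gihh":
  Position 0: 'a' from first, 'g' from second => "ag"
  Position 1: 'd' from first, 'i' from second => "di"
  Position 2: 'a' from first, 'h' from second => "ah"
  Position 3: 'd' from first, 'h' from second => "dh"
Result: agdiahdh

agdiahdh


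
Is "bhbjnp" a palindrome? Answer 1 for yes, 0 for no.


Input: bhbjnp
Reversed: pnjbhb
  Compare pos 0 ('b') with pos 5 ('p'): MISMATCH
  Compare pos 1 ('h') with pos 4 ('n'): MISMATCH
  Compare pos 2 ('b') with pos 3 ('j'): MISMATCH
Result: not a palindrome

0


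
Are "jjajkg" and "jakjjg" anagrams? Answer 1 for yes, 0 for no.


Strings: "jjajkg", "jakjjg"
Sorted first:  agjjjk
Sorted second: agjjjk
Sorted forms match => anagrams

1


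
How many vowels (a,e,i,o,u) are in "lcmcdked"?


Input: lcmcdked
Checking each character:
  'l' at position 0: consonant
  'c' at position 1: consonant
  'm' at position 2: consonant
  'c' at position 3: consonant
  'd' at position 4: consonant
  'k' at position 5: consonant
  'e' at position 6: vowel (running total: 1)
  'd' at position 7: consonant
Total vowels: 1

1


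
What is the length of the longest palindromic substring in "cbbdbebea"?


Input: "cbbdbebea"
Checking substrings for palindromes:
  [2:5] "bdb" (len 3) => palindrome
  [4:7] "beb" (len 3) => palindrome
  [5:8] "ebe" (len 3) => palindrome
  [1:3] "bb" (len 2) => palindrome
Longest palindromic substring: "bdb" with length 3

3


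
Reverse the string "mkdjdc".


Input: mkdjdc
Reading characters right to left:
  Position 5: 'c'
  Position 4: 'd'
  Position 3: 'j'
  Position 2: 'd'
  Position 1: 'k'
  Position 0: 'm'
Reversed: cdjdkm

cdjdkm


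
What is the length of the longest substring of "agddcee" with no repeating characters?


Input: "agddcee"
Sliding window (track last position of each char):
  Position 0 ('a'): window [0,0] length 1 -- new best
  Position 1 ('g'): window [0,1] length 2 -- new best
  Position 2 ('d'): window [0,2] length 3 -- new best
  Position 3 ('d'): repeat (last at 2), move window start to 3
  Position 3 ('d'): window [3,3] length 1
  Position 4 ('c'): window [3,4] length 2
  Position 5 ('e'): window [3,5] length 3
  Position 6 ('e'): repeat (last at 5), move window start to 6
  Position 6 ('e'): window [6,6] length 1
Longest substring with no repeats: "agd" with length 3

3


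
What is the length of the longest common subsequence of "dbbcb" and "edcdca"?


LCS of "dbbcb" and "edcdca"
DP table:
           e    d    c    d    c    a
      0    0    0    0    0    0    0
  d   0    0    1    1    1    1    1
  b   0    0    1    1    1    1    1
  b   0    0    1    1    1    1    1
  c   0    0    1    2    2    2    2
  b   0    0    1    2    2    2    2
LCS length = dp[5][6] = 2

2


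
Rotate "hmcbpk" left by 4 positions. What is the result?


Input: "hmcbpk", rotate left by 4
First 4 characters: "hmcb"
Remaining characters: "pk"
Concatenate remaining + first: "pk" + "hmcb" = "pkhmcb"

pkhmcb


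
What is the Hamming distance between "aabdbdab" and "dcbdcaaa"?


Comparing "aabdbdab" and "dcbdcaaa" position by position:
  Position 0: 'a' vs 'd' => differ
  Position 1: 'a' vs 'c' => differ
  Position 2: 'b' vs 'b' => same
  Position 3: 'd' vs 'd' => same
  Position 4: 'b' vs 'c' => differ
  Position 5: 'd' vs 'a' => differ
  Position 6: 'a' vs 'a' => same
  Position 7: 'b' vs 'a' => differ
Total differences (Hamming distance): 5

5


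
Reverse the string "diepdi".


Input: diepdi
Reading characters right to left:
  Position 5: 'i'
  Position 4: 'd'
  Position 3: 'p'
  Position 2: 'e'
  Position 1: 'i'
  Position 0: 'd'
Reversed: idpeid

idpeid


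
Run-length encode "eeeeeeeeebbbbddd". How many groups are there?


Input: eeeeeeeeebbbbddd
Scanning for consecutive runs:
  Group 1: 'e' x 9 (positions 0-8)
  Group 2: 'b' x 4 (positions 9-12)
  Group 3: 'd' x 3 (positions 13-15)
Total groups: 3

3


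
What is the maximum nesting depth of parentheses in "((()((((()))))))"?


Input: "((()((((()))))))"
Tracking depth:
  Position 0 '(': depth becomes 1
  Position 1 '(': depth becomes 2
  Position 2 '(': depth becomes 3
  Position 3 ')': depth becomes 2
  Position 4 '(': depth becomes 3
  Position 5 '(': depth becomes 4
  Position 6 '(': depth becomes 5
  Position 7 '(': depth becomes 6
  Position 8 '(': depth becomes 7
  Position 9 ')': depth becomes 6
  Position 10 ')': depth becomes 5
  Position 11 ')': depth becomes 4
  Position 12 ')': depth becomes 3
  Position 13 ')': depth becomes 2
  Position 14 ')': depth becomes 1
  Position 15 ')': depth becomes 0
Maximum depth reached: 7

7


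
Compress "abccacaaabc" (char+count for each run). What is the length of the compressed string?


Input: abccacaaabc
Runs:
  'a' x 1 => "a1"
  'b' x 1 => "b1"
  'c' x 2 => "c2"
  'a' x 1 => "a1"
  'c' x 1 => "c1"
  'a' x 3 => "a3"
  'b' x 1 => "b1"
  'c' x 1 => "c1"
Compressed: "a1b1c2a1c1a3b1c1"
Compressed length: 16

16


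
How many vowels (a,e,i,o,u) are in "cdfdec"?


Input: cdfdec
Checking each character:
  'c' at position 0: consonant
  'd' at position 1: consonant
  'f' at position 2: consonant
  'd' at position 3: consonant
  'e' at position 4: vowel (running total: 1)
  'c' at position 5: consonant
Total vowels: 1

1


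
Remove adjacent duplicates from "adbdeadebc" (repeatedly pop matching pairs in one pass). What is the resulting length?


Input: adbdeadebc
Stack-based adjacent duplicate removal:
  Read 'a': push. Stack: a
  Read 'd': push. Stack: ad
  Read 'b': push. Stack: adb
  Read 'd': push. Stack: adbd
  Read 'e': push. Stack: adbde
  Read 'a': push. Stack: adbdea
  Read 'd': push. Stack: adbdead
  Read 'e': push. Stack: adbdeade
  Read 'b': push. Stack: adbdeadeb
  Read 'c': push. Stack: adbdeadebc
Final stack: "adbdeadebc" (length 10)

10


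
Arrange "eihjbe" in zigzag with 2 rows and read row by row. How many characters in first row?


Zigzag "eihjbe" into 2 rows:
Placing characters:
  'e' => row 0
  'i' => row 1
  'h' => row 0
  'j' => row 1
  'b' => row 0
  'e' => row 1
Rows:
  Row 0: "ehb"
  Row 1: "ije"
First row length: 3

3


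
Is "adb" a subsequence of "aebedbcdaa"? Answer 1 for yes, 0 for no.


Check if "adb" is a subsequence of "aebedbcdaa"
Greedy scan:
  Position 0 ('a'): matches sub[0] = 'a'
  Position 1 ('e'): no match needed
  Position 2 ('b'): no match needed
  Position 3 ('e'): no match needed
  Position 4 ('d'): matches sub[1] = 'd'
  Position 5 ('b'): matches sub[2] = 'b'
  Position 6 ('c'): no match needed
  Position 7 ('d'): no match needed
  Position 8 ('a'): no match needed
  Position 9 ('a'): no match needed
All 3 characters matched => is a subsequence

1


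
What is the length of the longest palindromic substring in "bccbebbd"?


Input: "bccbebbd"
Checking substrings for palindromes:
  [0:4] "bccb" (len 4) => palindrome
  [3:6] "beb" (len 3) => palindrome
  [1:3] "cc" (len 2) => palindrome
  [5:7] "bb" (len 2) => palindrome
Longest palindromic substring: "bccb" with length 4

4


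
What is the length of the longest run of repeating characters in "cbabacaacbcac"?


Input: "cbabacaacbcac"
Scanning for longest run:
  Position 1 ('b'): new char, reset run to 1
  Position 2 ('a'): new char, reset run to 1
  Position 3 ('b'): new char, reset run to 1
  Position 4 ('a'): new char, reset run to 1
  Position 5 ('c'): new char, reset run to 1
  Position 6 ('a'): new char, reset run to 1
  Position 7 ('a'): continues run of 'a', length=2
  Position 8 ('c'): new char, reset run to 1
  Position 9 ('b'): new char, reset run to 1
  Position 10 ('c'): new char, reset run to 1
  Position 11 ('a'): new char, reset run to 1
  Position 12 ('c'): new char, reset run to 1
Longest run: 'a' with length 2

2


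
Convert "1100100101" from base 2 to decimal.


Input: "1100100101" in base 2
Positional expansion:
  Digit '1' (value 1) x 2^9 = 512
  Digit '1' (value 1) x 2^8 = 256
  Digit '0' (value 0) x 2^7 = 0
  Digit '0' (value 0) x 2^6 = 0
  Digit '1' (value 1) x 2^5 = 32
  Digit '0' (value 0) x 2^4 = 0
  Digit '0' (value 0) x 2^3 = 0
  Digit '1' (value 1) x 2^2 = 4
  Digit '0' (value 0) x 2^1 = 0
  Digit '1' (value 1) x 2^0 = 1
Sum = 805

805


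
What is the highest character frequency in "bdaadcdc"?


Input: bdaadcdc
Character counts:
  'a': 2
  'b': 1
  'c': 2
  'd': 3
Maximum frequency: 3

3


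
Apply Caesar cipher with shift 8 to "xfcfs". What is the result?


Caesar cipher: shift "xfcfs" by 8
  'x' (pos 23) + 8 = pos 5 = 'f'
  'f' (pos 5) + 8 = pos 13 = 'n'
  'c' (pos 2) + 8 = pos 10 = 'k'
  'f' (pos 5) + 8 = pos 13 = 'n'
  's' (pos 18) + 8 = pos 0 = 'a'
Result: fnkna

fnkna


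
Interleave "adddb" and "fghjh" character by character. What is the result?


Interleaving "adddb" and "fghjh":
  Position 0: 'a' from first, 'f' from second => "af"
  Position 1: 'd' from first, 'g' from second => "dg"
  Position 2: 'd' from first, 'h' from second => "dh"
  Position 3: 'd' from first, 'j' from second => "dj"
  Position 4: 'b' from first, 'h' from second => "bh"
Result: afdgdhdjbh

afdgdhdjbh


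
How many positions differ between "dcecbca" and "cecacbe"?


Comparing "dcecbca" and "cecacbe" position by position:
  Position 0: 'd' vs 'c' => DIFFER
  Position 1: 'c' vs 'e' => DIFFER
  Position 2: 'e' vs 'c' => DIFFER
  Position 3: 'c' vs 'a' => DIFFER
  Position 4: 'b' vs 'c' => DIFFER
  Position 5: 'c' vs 'b' => DIFFER
  Position 6: 'a' vs 'e' => DIFFER
Positions that differ: 7

7


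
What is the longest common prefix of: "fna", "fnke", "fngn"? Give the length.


Words: fna, fnke, fngn
  Position 0: all 'f' => match
  Position 1: all 'n' => match
  Position 2: ('a', 'k', 'g') => mismatch, stop
LCP = "fn" (length 2)

2


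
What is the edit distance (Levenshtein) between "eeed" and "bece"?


Computing edit distance: "eeed" -> "bece"
DP table:
           b    e    c    e
      0    1    2    3    4
  e   1    1    1    2    3
  e   2    2    1    2    2
  e   3    3    2    2    2
  d   4    4    3    3    3
Edit distance = dp[4][4] = 3

3


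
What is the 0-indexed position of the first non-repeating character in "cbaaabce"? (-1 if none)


Input: cbaaabce
Character frequencies:
  'a': 3
  'b': 2
  'c': 2
  'e': 1
Scanning left to right for freq == 1:
  Position 0 ('c'): freq=2, skip
  Position 1 ('b'): freq=2, skip
  Position 2 ('a'): freq=3, skip
  Position 3 ('a'): freq=3, skip
  Position 4 ('a'): freq=3, skip
  Position 5 ('b'): freq=2, skip
  Position 6 ('c'): freq=2, skip
  Position 7 ('e'): unique! => answer = 7

7


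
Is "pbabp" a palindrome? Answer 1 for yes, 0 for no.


Input: pbabp
Reversed: pbabp
  Compare pos 0 ('p') with pos 4 ('p'): match
  Compare pos 1 ('b') with pos 3 ('b'): match
Result: palindrome

1


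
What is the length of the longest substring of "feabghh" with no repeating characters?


Input: "feabghh"
Sliding window (track last position of each char):
  Position 0 ('f'): window [0,0] length 1 -- new best
  Position 1 ('e'): window [0,1] length 2 -- new best
  Position 2 ('a'): window [0,2] length 3 -- new best
  Position 3 ('b'): window [0,3] length 4 -- new best
  Position 4 ('g'): window [0,4] length 5 -- new best
  Position 5 ('h'): window [0,5] length 6 -- new best
  Position 6 ('h'): repeat (last at 5), move window start to 6
  Position 6 ('h'): window [6,6] length 1
Longest substring with no repeats: "feabgh" with length 6

6


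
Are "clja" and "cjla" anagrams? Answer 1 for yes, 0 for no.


Strings: "clja", "cjla"
Sorted first:  acjl
Sorted second: acjl
Sorted forms match => anagrams

1


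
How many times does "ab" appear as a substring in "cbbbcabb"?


Searching for "ab" in "cbbbcabb"
Scanning each position:
  Position 0: "cb" => no
  Position 1: "bb" => no
  Position 2: "bb" => no
  Position 3: "bc" => no
  Position 4: "ca" => no
  Position 5: "ab" => MATCH
  Position 6: "bb" => no
Total occurrences: 1

1


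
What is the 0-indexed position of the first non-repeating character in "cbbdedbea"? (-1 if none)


Input: cbbdedbea
Character frequencies:
  'a': 1
  'b': 3
  'c': 1
  'd': 2
  'e': 2
Scanning left to right for freq == 1:
  Position 0 ('c'): unique! => answer = 0

0


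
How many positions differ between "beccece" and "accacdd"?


Comparing "beccece" and "accacdd" position by position:
  Position 0: 'b' vs 'a' => DIFFER
  Position 1: 'e' vs 'c' => DIFFER
  Position 2: 'c' vs 'c' => same
  Position 3: 'c' vs 'a' => DIFFER
  Position 4: 'e' vs 'c' => DIFFER
  Position 5: 'c' vs 'd' => DIFFER
  Position 6: 'e' vs 'd' => DIFFER
Positions that differ: 6

6


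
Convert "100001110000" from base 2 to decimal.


Input: "100001110000" in base 2
Positional expansion:
  Digit '1' (value 1) x 2^11 = 2048
  Digit '0' (value 0) x 2^10 = 0
  Digit '0' (value 0) x 2^9 = 0
  Digit '0' (value 0) x 2^8 = 0
  Digit '0' (value 0) x 2^7 = 0
  Digit '1' (value 1) x 2^6 = 64
  Digit '1' (value 1) x 2^5 = 32
  Digit '1' (value 1) x 2^4 = 16
  Digit '0' (value 0) x 2^3 = 0
  Digit '0' (value 0) x 2^2 = 0
  Digit '0' (value 0) x 2^1 = 0
  Digit '0' (value 0) x 2^0 = 0
Sum = 2160

2160


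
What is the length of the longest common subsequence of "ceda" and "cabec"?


LCS of "ceda" and "cabec"
DP table:
           c    a    b    e    c
      0    0    0    0    0    0
  c   0    1    1    1    1    1
  e   0    1    1    1    2    2
  d   0    1    1    1    2    2
  a   0    1    2    2    2    2
LCS length = dp[4][5] = 2

2


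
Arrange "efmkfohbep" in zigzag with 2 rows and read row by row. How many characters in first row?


Zigzag "efmkfohbep" into 2 rows:
Placing characters:
  'e' => row 0
  'f' => row 1
  'm' => row 0
  'k' => row 1
  'f' => row 0
  'o' => row 1
  'h' => row 0
  'b' => row 1
  'e' => row 0
  'p' => row 1
Rows:
  Row 0: "emfhe"
  Row 1: "fkobp"
First row length: 5

5


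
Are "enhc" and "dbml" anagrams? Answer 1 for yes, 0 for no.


Strings: "enhc", "dbml"
Sorted first:  cehn
Sorted second: bdlm
Differ at position 0: 'c' vs 'b' => not anagrams

0


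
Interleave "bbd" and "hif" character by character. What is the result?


Interleaving "bbd" and "hif":
  Position 0: 'b' from first, 'h' from second => "bh"
  Position 1: 'b' from first, 'i' from second => "bi"
  Position 2: 'd' from first, 'f' from second => "df"
Result: bhbidf

bhbidf


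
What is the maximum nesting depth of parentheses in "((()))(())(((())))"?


Input: "((()))(())(((())))"
Tracking depth:
  Position 0 '(': depth becomes 1
  Position 1 '(': depth becomes 2
  Position 2 '(': depth becomes 3
  Position 3 ')': depth becomes 2
  Position 4 ')': depth becomes 1
  Position 5 ')': depth becomes 0
  Position 6 '(': depth becomes 1
  Position 7 '(': depth becomes 2
  Position 8 ')': depth becomes 1
  Position 9 ')': depth becomes 0
  Position 10 '(': depth becomes 1
  Position 11 '(': depth becomes 2
  Position 12 '(': depth becomes 3
  Position 13 '(': depth becomes 4
  Position 14 ')': depth becomes 3
  Position 15 ')': depth becomes 2
  Position 16 ')': depth becomes 1
  Position 17 ')': depth becomes 0
Maximum depth reached: 4

4


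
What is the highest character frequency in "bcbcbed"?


Input: bcbcbed
Character counts:
  'b': 3
  'c': 2
  'd': 1
  'e': 1
Maximum frequency: 3

3


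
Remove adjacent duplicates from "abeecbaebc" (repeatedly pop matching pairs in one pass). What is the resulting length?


Input: abeecbaebc
Stack-based adjacent duplicate removal:
  Read 'a': push. Stack: a
  Read 'b': push. Stack: ab
  Read 'e': push. Stack: abe
  Read 'e': matches stack top 'e' => pop. Stack: ab
  Read 'c': push. Stack: abc
  Read 'b': push. Stack: abcb
  Read 'a': push. Stack: abcba
  Read 'e': push. Stack: abcbae
  Read 'b': push. Stack: abcbaeb
  Read 'c': push. Stack: abcbaebc
Final stack: "abcbaebc" (length 8)

8


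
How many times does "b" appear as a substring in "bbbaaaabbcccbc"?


Searching for "b" in "bbbaaaabbcccbc"
Scanning each position:
  Position 0: "b" => MATCH
  Position 1: "b" => MATCH
  Position 2: "b" => MATCH
  Position 3: "a" => no
  Position 4: "a" => no
  Position 5: "a" => no
  Position 6: "a" => no
  Position 7: "b" => MATCH
  Position 8: "b" => MATCH
  Position 9: "c" => no
  Position 10: "c" => no
  Position 11: "c" => no
  Position 12: "b" => MATCH
  Position 13: "c" => no
Total occurrences: 6

6


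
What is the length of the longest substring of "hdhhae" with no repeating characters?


Input: "hdhhae"
Sliding window (track last position of each char):
  Position 0 ('h'): window [0,0] length 1 -- new best
  Position 1 ('d'): window [0,1] length 2 -- new best
  Position 2 ('h'): repeat (last at 0), move window start to 1
  Position 2 ('h'): window [1,2] length 2
  Position 3 ('h'): repeat (last at 2), move window start to 3
  Position 3 ('h'): window [3,3] length 1
  Position 4 ('a'): window [3,4] length 2
  Position 5 ('e'): window [3,5] length 3 -- new best
Longest substring with no repeats: "hae" with length 3

3


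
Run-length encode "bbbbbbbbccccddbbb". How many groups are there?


Input: bbbbbbbbccccddbbb
Scanning for consecutive runs:
  Group 1: 'b' x 8 (positions 0-7)
  Group 2: 'c' x 4 (positions 8-11)
  Group 3: 'd' x 2 (positions 12-13)
  Group 4: 'b' x 3 (positions 14-16)
Total groups: 4

4


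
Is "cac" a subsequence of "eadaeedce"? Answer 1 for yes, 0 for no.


Check if "cac" is a subsequence of "eadaeedce"
Greedy scan:
  Position 0 ('e'): no match needed
  Position 1 ('a'): no match needed
  Position 2 ('d'): no match needed
  Position 3 ('a'): no match needed
  Position 4 ('e'): no match needed
  Position 5 ('e'): no match needed
  Position 6 ('d'): no match needed
  Position 7 ('c'): matches sub[0] = 'c'
  Position 8 ('e'): no match needed
Only matched 1/3 characters => not a subsequence

0


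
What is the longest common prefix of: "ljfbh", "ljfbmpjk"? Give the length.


Words: ljfbh, ljfbmpjk
  Position 0: all 'l' => match
  Position 1: all 'j' => match
  Position 2: all 'f' => match
  Position 3: all 'b' => match
  Position 4: ('h', 'm') => mismatch, stop
LCP = "ljfb" (length 4)

4


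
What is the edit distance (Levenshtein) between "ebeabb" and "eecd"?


Computing edit distance: "ebeabb" -> "eecd"
DP table:
           e    e    c    d
      0    1    2    3    4
  e   1    0    1    2    3
  b   2    1    1    2    3
  e   3    2    1    2    3
  a   4    3    2    2    3
  b   5    4    3    3    3
  b   6    5    4    4    4
Edit distance = dp[6][4] = 4

4


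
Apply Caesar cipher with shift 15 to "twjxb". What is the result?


Caesar cipher: shift "twjxb" by 15
  't' (pos 19) + 15 = pos 8 = 'i'
  'w' (pos 22) + 15 = pos 11 = 'l'
  'j' (pos 9) + 15 = pos 24 = 'y'
  'x' (pos 23) + 15 = pos 12 = 'm'
  'b' (pos 1) + 15 = pos 16 = 'q'
Result: ilymq

ilymq


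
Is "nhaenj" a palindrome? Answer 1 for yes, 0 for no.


Input: nhaenj
Reversed: jneahn
  Compare pos 0 ('n') with pos 5 ('j'): MISMATCH
  Compare pos 1 ('h') with pos 4 ('n'): MISMATCH
  Compare pos 2 ('a') with pos 3 ('e'): MISMATCH
Result: not a palindrome

0


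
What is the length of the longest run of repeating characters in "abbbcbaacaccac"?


Input: "abbbcbaacaccac"
Scanning for longest run:
  Position 1 ('b'): new char, reset run to 1
  Position 2 ('b'): continues run of 'b', length=2
  Position 3 ('b'): continues run of 'b', length=3
  Position 4 ('c'): new char, reset run to 1
  Position 5 ('b'): new char, reset run to 1
  Position 6 ('a'): new char, reset run to 1
  Position 7 ('a'): continues run of 'a', length=2
  Position 8 ('c'): new char, reset run to 1
  Position 9 ('a'): new char, reset run to 1
  Position 10 ('c'): new char, reset run to 1
  Position 11 ('c'): continues run of 'c', length=2
  Position 12 ('a'): new char, reset run to 1
  Position 13 ('c'): new char, reset run to 1
Longest run: 'b' with length 3

3


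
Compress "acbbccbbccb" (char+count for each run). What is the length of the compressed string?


Input: acbbccbbccb
Runs:
  'a' x 1 => "a1"
  'c' x 1 => "c1"
  'b' x 2 => "b2"
  'c' x 2 => "c2"
  'b' x 2 => "b2"
  'c' x 2 => "c2"
  'b' x 1 => "b1"
Compressed: "a1c1b2c2b2c2b1"
Compressed length: 14

14


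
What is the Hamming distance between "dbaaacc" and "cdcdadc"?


Comparing "dbaaacc" and "cdcdadc" position by position:
  Position 0: 'd' vs 'c' => differ
  Position 1: 'b' vs 'd' => differ
  Position 2: 'a' vs 'c' => differ
  Position 3: 'a' vs 'd' => differ
  Position 4: 'a' vs 'a' => same
  Position 5: 'c' vs 'd' => differ
  Position 6: 'c' vs 'c' => same
Total differences (Hamming distance): 5

5


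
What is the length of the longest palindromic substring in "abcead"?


Input: "abcead"
Checking substrings for palindromes:
  No multi-char palindromic substrings found
Longest palindromic substring: "a" with length 1

1


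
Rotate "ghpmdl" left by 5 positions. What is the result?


Input: "ghpmdl", rotate left by 5
First 5 characters: "ghpmd"
Remaining characters: "l"
Concatenate remaining + first: "l" + "ghpmd" = "lghpmd"

lghpmd


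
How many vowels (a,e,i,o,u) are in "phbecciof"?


Input: phbecciof
Checking each character:
  'p' at position 0: consonant
  'h' at position 1: consonant
  'b' at position 2: consonant
  'e' at position 3: vowel (running total: 1)
  'c' at position 4: consonant
  'c' at position 5: consonant
  'i' at position 6: vowel (running total: 2)
  'o' at position 7: vowel (running total: 3)
  'f' at position 8: consonant
Total vowels: 3

3


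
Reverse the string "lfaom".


Input: lfaom
Reading characters right to left:
  Position 4: 'm'
  Position 3: 'o'
  Position 2: 'a'
  Position 1: 'f'
  Position 0: 'l'
Reversed: moafl

moafl


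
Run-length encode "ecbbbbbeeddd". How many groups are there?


Input: ecbbbbbeeddd
Scanning for consecutive runs:
  Group 1: 'e' x 1 (positions 0-0)
  Group 2: 'c' x 1 (positions 1-1)
  Group 3: 'b' x 5 (positions 2-6)
  Group 4: 'e' x 2 (positions 7-8)
  Group 5: 'd' x 3 (positions 9-11)
Total groups: 5

5


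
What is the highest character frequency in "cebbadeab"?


Input: cebbadeab
Character counts:
  'a': 2
  'b': 3
  'c': 1
  'd': 1
  'e': 2
Maximum frequency: 3

3


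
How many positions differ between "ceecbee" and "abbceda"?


Comparing "ceecbee" and "abbceda" position by position:
  Position 0: 'c' vs 'a' => DIFFER
  Position 1: 'e' vs 'b' => DIFFER
  Position 2: 'e' vs 'b' => DIFFER
  Position 3: 'c' vs 'c' => same
  Position 4: 'b' vs 'e' => DIFFER
  Position 5: 'e' vs 'd' => DIFFER
  Position 6: 'e' vs 'a' => DIFFER
Positions that differ: 6

6


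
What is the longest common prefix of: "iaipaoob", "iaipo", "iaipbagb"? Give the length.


Words: iaipaoob, iaipo, iaipbagb
  Position 0: all 'i' => match
  Position 1: all 'a' => match
  Position 2: all 'i' => match
  Position 3: all 'p' => match
  Position 4: ('a', 'o', 'b') => mismatch, stop
LCP = "iaip" (length 4)

4


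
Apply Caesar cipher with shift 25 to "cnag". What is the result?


Caesar cipher: shift "cnag" by 25
  'c' (pos 2) + 25 = pos 1 = 'b'
  'n' (pos 13) + 25 = pos 12 = 'm'
  'a' (pos 0) + 25 = pos 25 = 'z'
  'g' (pos 6) + 25 = pos 5 = 'f'
Result: bmzf

bmzf


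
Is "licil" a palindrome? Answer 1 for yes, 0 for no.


Input: licil
Reversed: licil
  Compare pos 0 ('l') with pos 4 ('l'): match
  Compare pos 1 ('i') with pos 3 ('i'): match
Result: palindrome

1


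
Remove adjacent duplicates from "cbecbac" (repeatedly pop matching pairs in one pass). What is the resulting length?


Input: cbecbac
Stack-based adjacent duplicate removal:
  Read 'c': push. Stack: c
  Read 'b': push. Stack: cb
  Read 'e': push. Stack: cbe
  Read 'c': push. Stack: cbec
  Read 'b': push. Stack: cbecb
  Read 'a': push. Stack: cbecba
  Read 'c': push. Stack: cbecbac
Final stack: "cbecbac" (length 7)

7


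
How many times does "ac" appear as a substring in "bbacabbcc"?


Searching for "ac" in "bbacabbcc"
Scanning each position:
  Position 0: "bb" => no
  Position 1: "ba" => no
  Position 2: "ac" => MATCH
  Position 3: "ca" => no
  Position 4: "ab" => no
  Position 5: "bb" => no
  Position 6: "bc" => no
  Position 7: "cc" => no
Total occurrences: 1

1


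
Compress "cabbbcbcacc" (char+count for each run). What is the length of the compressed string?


Input: cabbbcbcacc
Runs:
  'c' x 1 => "c1"
  'a' x 1 => "a1"
  'b' x 3 => "b3"
  'c' x 1 => "c1"
  'b' x 1 => "b1"
  'c' x 1 => "c1"
  'a' x 1 => "a1"
  'c' x 2 => "c2"
Compressed: "c1a1b3c1b1c1a1c2"
Compressed length: 16

16


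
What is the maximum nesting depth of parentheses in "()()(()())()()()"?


Input: "()()(()())()()()"
Tracking depth:
  Position 0 '(': depth becomes 1
  Position 1 ')': depth becomes 0
  Position 2 '(': depth becomes 1
  Position 3 ')': depth becomes 0
  Position 4 '(': depth becomes 1
  Position 5 '(': depth becomes 2
  Position 6 ')': depth becomes 1
  Position 7 '(': depth becomes 2
  Position 8 ')': depth becomes 1
  Position 9 ')': depth becomes 0
  Position 10 '(': depth becomes 1
  Position 11 ')': depth becomes 0
  Position 12 '(': depth becomes 1
  Position 13 ')': depth becomes 0
  Position 14 '(': depth becomes 1
  Position 15 ')': depth becomes 0
Maximum depth reached: 2

2


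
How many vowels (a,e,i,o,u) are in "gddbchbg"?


Input: gddbchbg
Checking each character:
  'g' at position 0: consonant
  'd' at position 1: consonant
  'd' at position 2: consonant
  'b' at position 3: consonant
  'c' at position 4: consonant
  'h' at position 5: consonant
  'b' at position 6: consonant
  'g' at position 7: consonant
Total vowels: 0

0


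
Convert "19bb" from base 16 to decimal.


Input: "19bb" in base 16
Positional expansion:
  Digit '1' (value 1) x 16^3 = 4096
  Digit '9' (value 9) x 16^2 = 2304
  Digit 'b' (value 11) x 16^1 = 176
  Digit 'b' (value 11) x 16^0 = 11
Sum = 6587

6587


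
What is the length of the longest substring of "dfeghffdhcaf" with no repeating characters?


Input: "dfeghffdhcaf"
Sliding window (track last position of each char):
  Position 0 ('d'): window [0,0] length 1 -- new best
  Position 1 ('f'): window [0,1] length 2 -- new best
  Position 2 ('e'): window [0,2] length 3 -- new best
  Position 3 ('g'): window [0,3] length 4 -- new best
  Position 4 ('h'): window [0,4] length 5 -- new best
  Position 5 ('f'): repeat (last at 1), move window start to 2
  Position 5 ('f'): window [2,5] length 4
  Position 6 ('f'): repeat (last at 5), move window start to 6
  Position 6 ('f'): window [6,6] length 1
  Position 7 ('d'): window [6,7] length 2
  Position 8 ('h'): window [6,8] length 3
  Position 9 ('c'): window [6,9] length 4
  Position 10 ('a'): window [6,10] length 5
  Position 11 ('f'): repeat (last at 6), move window start to 7
  Position 11 ('f'): window [7,11] length 5
Longest substring with no repeats: "dfegh" with length 5

5


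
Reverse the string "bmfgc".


Input: bmfgc
Reading characters right to left:
  Position 4: 'c'
  Position 3: 'g'
  Position 2: 'f'
  Position 1: 'm'
  Position 0: 'b'
Reversed: cgfmb

cgfmb


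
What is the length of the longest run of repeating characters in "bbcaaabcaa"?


Input: "bbcaaabcaa"
Scanning for longest run:
  Position 1 ('b'): continues run of 'b', length=2
  Position 2 ('c'): new char, reset run to 1
  Position 3 ('a'): new char, reset run to 1
  Position 4 ('a'): continues run of 'a', length=2
  Position 5 ('a'): continues run of 'a', length=3
  Position 6 ('b'): new char, reset run to 1
  Position 7 ('c'): new char, reset run to 1
  Position 8 ('a'): new char, reset run to 1
  Position 9 ('a'): continues run of 'a', length=2
Longest run: 'a' with length 3

3


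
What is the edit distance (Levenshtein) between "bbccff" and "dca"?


Computing edit distance: "bbccff" -> "dca"
DP table:
           d    c    a
      0    1    2    3
  b   1    1    2    3
  b   2    2    2    3
  c   3    3    2    3
  c   4    4    3    3
  f   5    5    4    4
  f   6    6    5    5
Edit distance = dp[6][3] = 5

5


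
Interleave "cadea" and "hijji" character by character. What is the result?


Interleaving "cadea" and "hijji":
  Position 0: 'c' from first, 'h' from second => "ch"
  Position 1: 'a' from first, 'i' from second => "ai"
  Position 2: 'd' from first, 'j' from second => "dj"
  Position 3: 'e' from first, 'j' from second => "ej"
  Position 4: 'a' from first, 'i' from second => "ai"
Result: chaidjejai

chaidjejai


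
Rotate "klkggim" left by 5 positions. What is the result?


Input: "klkggim", rotate left by 5
First 5 characters: "klkgg"
Remaining characters: "im"
Concatenate remaining + first: "im" + "klkgg" = "imklkgg"

imklkgg


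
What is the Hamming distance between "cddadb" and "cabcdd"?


Comparing "cddadb" and "cabcdd" position by position:
  Position 0: 'c' vs 'c' => same
  Position 1: 'd' vs 'a' => differ
  Position 2: 'd' vs 'b' => differ
  Position 3: 'a' vs 'c' => differ
  Position 4: 'd' vs 'd' => same
  Position 5: 'b' vs 'd' => differ
Total differences (Hamming distance): 4

4


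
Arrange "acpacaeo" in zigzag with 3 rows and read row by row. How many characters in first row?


Zigzag "acpacaeo" into 3 rows:
Placing characters:
  'a' => row 0
  'c' => row 1
  'p' => row 2
  'a' => row 1
  'c' => row 0
  'a' => row 1
  'e' => row 2
  'o' => row 1
Rows:
  Row 0: "ac"
  Row 1: "caao"
  Row 2: "pe"
First row length: 2

2


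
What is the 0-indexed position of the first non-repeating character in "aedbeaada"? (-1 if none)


Input: aedbeaada
Character frequencies:
  'a': 4
  'b': 1
  'd': 2
  'e': 2
Scanning left to right for freq == 1:
  Position 0 ('a'): freq=4, skip
  Position 1 ('e'): freq=2, skip
  Position 2 ('d'): freq=2, skip
  Position 3 ('b'): unique! => answer = 3

3


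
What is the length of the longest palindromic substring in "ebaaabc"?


Input: "ebaaabc"
Checking substrings for palindromes:
  [1:6] "baaab" (len 5) => palindrome
  [2:5] "aaa" (len 3) => palindrome
  [2:4] "aa" (len 2) => palindrome
  [3:5] "aa" (len 2) => palindrome
Longest palindromic substring: "baaab" with length 5

5


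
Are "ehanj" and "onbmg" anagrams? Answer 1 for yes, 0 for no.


Strings: "ehanj", "onbmg"
Sorted first:  aehjn
Sorted second: bgmno
Differ at position 0: 'a' vs 'b' => not anagrams

0


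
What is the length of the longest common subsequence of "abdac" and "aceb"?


LCS of "abdac" and "aceb"
DP table:
           a    c    e    b
      0    0    0    0    0
  a   0    1    1    1    1
  b   0    1    1    1    2
  d   0    1    1    1    2
  a   0    1    1    1    2
  c   0    1    2    2    2
LCS length = dp[5][4] = 2

2


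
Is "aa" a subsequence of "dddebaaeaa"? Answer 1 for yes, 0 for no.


Check if "aa" is a subsequence of "dddebaaeaa"
Greedy scan:
  Position 0 ('d'): no match needed
  Position 1 ('d'): no match needed
  Position 2 ('d'): no match needed
  Position 3 ('e'): no match needed
  Position 4 ('b'): no match needed
  Position 5 ('a'): matches sub[0] = 'a'
  Position 6 ('a'): matches sub[1] = 'a'
  Position 7 ('e'): no match needed
  Position 8 ('a'): no match needed
  Position 9 ('a'): no match needed
All 2 characters matched => is a subsequence

1


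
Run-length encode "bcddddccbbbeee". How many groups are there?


Input: bcddddccbbbeee
Scanning for consecutive runs:
  Group 1: 'b' x 1 (positions 0-0)
  Group 2: 'c' x 1 (positions 1-1)
  Group 3: 'd' x 4 (positions 2-5)
  Group 4: 'c' x 2 (positions 6-7)
  Group 5: 'b' x 3 (positions 8-10)
  Group 6: 'e' x 3 (positions 11-13)
Total groups: 6

6


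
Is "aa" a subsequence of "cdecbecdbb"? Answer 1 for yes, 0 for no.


Check if "aa" is a subsequence of "cdecbecdbb"
Greedy scan:
  Position 0 ('c'): no match needed
  Position 1 ('d'): no match needed
  Position 2 ('e'): no match needed
  Position 3 ('c'): no match needed
  Position 4 ('b'): no match needed
  Position 5 ('e'): no match needed
  Position 6 ('c'): no match needed
  Position 7 ('d'): no match needed
  Position 8 ('b'): no match needed
  Position 9 ('b'): no match needed
Only matched 0/2 characters => not a subsequence

0


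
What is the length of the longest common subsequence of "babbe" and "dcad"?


LCS of "babbe" and "dcad"
DP table:
           d    c    a    d
      0    0    0    0    0
  b   0    0    0    0    0
  a   0    0    0    1    1
  b   0    0    0    1    1
  b   0    0    0    1    1
  e   0    0    0    1    1
LCS length = dp[5][4] = 1

1


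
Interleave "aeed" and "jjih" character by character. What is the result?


Interleaving "aeed" and "jjih":
  Position 0: 'a' from first, 'j' from second => "aj"
  Position 1: 'e' from first, 'j' from second => "ej"
  Position 2: 'e' from first, 'i' from second => "ei"
  Position 3: 'd' from first, 'h' from second => "dh"
Result: ajejeidh

ajejeidh


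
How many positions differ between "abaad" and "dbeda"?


Comparing "abaad" and "dbeda" position by position:
  Position 0: 'a' vs 'd' => DIFFER
  Position 1: 'b' vs 'b' => same
  Position 2: 'a' vs 'e' => DIFFER
  Position 3: 'a' vs 'd' => DIFFER
  Position 4: 'd' vs 'a' => DIFFER
Positions that differ: 4

4


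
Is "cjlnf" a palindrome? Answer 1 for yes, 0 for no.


Input: cjlnf
Reversed: fnljc
  Compare pos 0 ('c') with pos 4 ('f'): MISMATCH
  Compare pos 1 ('j') with pos 3 ('n'): MISMATCH
Result: not a palindrome

0


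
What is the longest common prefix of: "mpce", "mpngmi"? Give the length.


Words: mpce, mpngmi
  Position 0: all 'm' => match
  Position 1: all 'p' => match
  Position 2: ('c', 'n') => mismatch, stop
LCP = "mp" (length 2)

2


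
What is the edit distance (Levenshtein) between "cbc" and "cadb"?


Computing edit distance: "cbc" -> "cadb"
DP table:
           c    a    d    b
      0    1    2    3    4
  c   1    0    1    2    3
  b   2    1    1    2    2
  c   3    2    2    2    3
Edit distance = dp[3][4] = 3

3


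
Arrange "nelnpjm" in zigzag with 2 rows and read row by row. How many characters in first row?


Zigzag "nelnpjm" into 2 rows:
Placing characters:
  'n' => row 0
  'e' => row 1
  'l' => row 0
  'n' => row 1
  'p' => row 0
  'j' => row 1
  'm' => row 0
Rows:
  Row 0: "nlpm"
  Row 1: "enj"
First row length: 4

4


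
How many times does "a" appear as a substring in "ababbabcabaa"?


Searching for "a" in "ababbabcabaa"
Scanning each position:
  Position 0: "a" => MATCH
  Position 1: "b" => no
  Position 2: "a" => MATCH
  Position 3: "b" => no
  Position 4: "b" => no
  Position 5: "a" => MATCH
  Position 6: "b" => no
  Position 7: "c" => no
  Position 8: "a" => MATCH
  Position 9: "b" => no
  Position 10: "a" => MATCH
  Position 11: "a" => MATCH
Total occurrences: 6

6


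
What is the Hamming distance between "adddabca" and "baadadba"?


Comparing "adddabca" and "baadadba" position by position:
  Position 0: 'a' vs 'b' => differ
  Position 1: 'd' vs 'a' => differ
  Position 2: 'd' vs 'a' => differ
  Position 3: 'd' vs 'd' => same
  Position 4: 'a' vs 'a' => same
  Position 5: 'b' vs 'd' => differ
  Position 6: 'c' vs 'b' => differ
  Position 7: 'a' vs 'a' => same
Total differences (Hamming distance): 5

5


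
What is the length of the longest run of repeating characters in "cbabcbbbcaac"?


Input: "cbabcbbbcaac"
Scanning for longest run:
  Position 1 ('b'): new char, reset run to 1
  Position 2 ('a'): new char, reset run to 1
  Position 3 ('b'): new char, reset run to 1
  Position 4 ('c'): new char, reset run to 1
  Position 5 ('b'): new char, reset run to 1
  Position 6 ('b'): continues run of 'b', length=2
  Position 7 ('b'): continues run of 'b', length=3
  Position 8 ('c'): new char, reset run to 1
  Position 9 ('a'): new char, reset run to 1
  Position 10 ('a'): continues run of 'a', length=2
  Position 11 ('c'): new char, reset run to 1
Longest run: 'b' with length 3

3


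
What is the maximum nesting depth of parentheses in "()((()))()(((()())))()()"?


Input: "()((()))()(((()())))()()"
Tracking depth:
  Position 0 '(': depth becomes 1
  Position 1 ')': depth becomes 0
  Position 2 '(': depth becomes 1
  Position 3 '(': depth becomes 2
  Position 4 '(': depth becomes 3
  Position 5 ')': depth becomes 2
  Position 6 ')': depth becomes 1
  Position 7 ')': depth becomes 0
  Position 8 '(': depth becomes 1
  Position 9 ')': depth becomes 0
  Position 10 '(': depth becomes 1
  Position 11 '(': depth becomes 2
  Position 12 '(': depth becomes 3
  Position 13 '(': depth becomes 4
  Position 14 ')': depth becomes 3
  Position 15 '(': depth becomes 4
  Position 16 ')': depth becomes 3
  Position 17 ')': depth becomes 2
  Position 18 ')': depth becomes 1
  Position 19 ')': depth becomes 0
  Position 20 '(': depth becomes 1
  Position 21 ')': depth becomes 0
  Position 22 '(': depth becomes 1
  Position 23 ')': depth becomes 0
Maximum depth reached: 4

4


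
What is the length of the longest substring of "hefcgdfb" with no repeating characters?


Input: "hefcgdfb"
Sliding window (track last position of each char):
  Position 0 ('h'): window [0,0] length 1 -- new best
  Position 1 ('e'): window [0,1] length 2 -- new best
  Position 2 ('f'): window [0,2] length 3 -- new best
  Position 3 ('c'): window [0,3] length 4 -- new best
  Position 4 ('g'): window [0,4] length 5 -- new best
  Position 5 ('d'): window [0,5] length 6 -- new best
  Position 6 ('f'): repeat (last at 2), move window start to 3
  Position 6 ('f'): window [3,6] length 4
  Position 7 ('b'): window [3,7] length 5
Longest substring with no repeats: "hefcgd" with length 6

6


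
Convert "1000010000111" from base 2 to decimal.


Input: "1000010000111" in base 2
Positional expansion:
  Digit '1' (value 1) x 2^12 = 4096
  Digit '0' (value 0) x 2^11 = 0
  Digit '0' (value 0) x 2^10 = 0
  Digit '0' (value 0) x 2^9 = 0
  Digit '0' (value 0) x 2^8 = 0
  Digit '1' (value 1) x 2^7 = 128
  Digit '0' (value 0) x 2^6 = 0
  Digit '0' (value 0) x 2^5 = 0
  Digit '0' (value 0) x 2^4 = 0
  Digit '0' (value 0) x 2^3 = 0
  Digit '1' (value 1) x 2^2 = 4
  Digit '1' (value 1) x 2^1 = 2
  Digit '1' (value 1) x 2^0 = 1
Sum = 4231

4231


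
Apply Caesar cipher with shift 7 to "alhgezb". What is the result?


Caesar cipher: shift "alhgezb" by 7
  'a' (pos 0) + 7 = pos 7 = 'h'
  'l' (pos 11) + 7 = pos 18 = 's'
  'h' (pos 7) + 7 = pos 14 = 'o'
  'g' (pos 6) + 7 = pos 13 = 'n'
  'e' (pos 4) + 7 = pos 11 = 'l'
  'z' (pos 25) + 7 = pos 6 = 'g'
  'b' (pos 1) + 7 = pos 8 = 'i'
Result: hsonlgi

hsonlgi


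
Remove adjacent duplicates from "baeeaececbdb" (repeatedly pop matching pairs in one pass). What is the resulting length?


Input: baeeaececbdb
Stack-based adjacent duplicate removal:
  Read 'b': push. Stack: b
  Read 'a': push. Stack: ba
  Read 'e': push. Stack: bae
  Read 'e': matches stack top 'e' => pop. Stack: ba
  Read 'a': matches stack top 'a' => pop. Stack: b
  Read 'e': push. Stack: be
  Read 'c': push. Stack: bec
  Read 'e': push. Stack: bece
  Read 'c': push. Stack: becec
  Read 'b': push. Stack: bececb
  Read 'd': push. Stack: bececbd
  Read 'b': push. Stack: bececbdb
Final stack: "bececbdb" (length 8)

8


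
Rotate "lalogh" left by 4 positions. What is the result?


Input: "lalogh", rotate left by 4
First 4 characters: "lalo"
Remaining characters: "gh"
Concatenate remaining + first: "gh" + "lalo" = "ghlalo"

ghlalo
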